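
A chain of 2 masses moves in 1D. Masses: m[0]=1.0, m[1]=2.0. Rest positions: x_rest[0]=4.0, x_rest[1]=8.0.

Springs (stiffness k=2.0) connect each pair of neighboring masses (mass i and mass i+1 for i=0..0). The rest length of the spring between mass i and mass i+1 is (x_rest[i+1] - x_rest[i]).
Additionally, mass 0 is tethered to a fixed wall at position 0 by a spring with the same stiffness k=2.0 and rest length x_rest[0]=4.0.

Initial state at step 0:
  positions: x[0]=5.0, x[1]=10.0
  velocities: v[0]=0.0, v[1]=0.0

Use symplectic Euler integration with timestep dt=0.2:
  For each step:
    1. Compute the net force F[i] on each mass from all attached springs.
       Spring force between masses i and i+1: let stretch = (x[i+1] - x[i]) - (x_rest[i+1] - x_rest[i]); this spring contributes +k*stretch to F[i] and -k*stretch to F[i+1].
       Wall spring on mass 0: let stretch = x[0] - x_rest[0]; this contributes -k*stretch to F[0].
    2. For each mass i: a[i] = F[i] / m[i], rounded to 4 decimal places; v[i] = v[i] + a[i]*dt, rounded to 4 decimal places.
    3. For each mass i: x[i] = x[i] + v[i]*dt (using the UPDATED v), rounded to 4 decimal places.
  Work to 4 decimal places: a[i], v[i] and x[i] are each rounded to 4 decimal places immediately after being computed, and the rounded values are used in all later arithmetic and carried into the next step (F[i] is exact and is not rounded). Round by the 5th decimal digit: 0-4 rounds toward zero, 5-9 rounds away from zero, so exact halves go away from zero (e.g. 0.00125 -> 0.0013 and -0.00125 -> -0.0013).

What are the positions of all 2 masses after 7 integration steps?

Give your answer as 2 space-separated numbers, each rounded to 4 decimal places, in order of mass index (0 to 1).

Answer: 4.7131 9.0464

Derivation:
Step 0: x=[5.0000 10.0000] v=[0.0000 0.0000]
Step 1: x=[5.0000 9.9600] v=[0.0000 -0.2000]
Step 2: x=[4.9968 9.8816] v=[-0.0160 -0.3920]
Step 3: x=[4.9846 9.7678] v=[-0.0608 -0.5690]
Step 4: x=[4.9563 9.6227] v=[-0.1414 -0.7256]
Step 5: x=[4.9048 9.4509] v=[-0.2574 -0.8589]
Step 6: x=[4.8246 9.2573] v=[-0.4009 -0.9681]
Step 7: x=[4.7131 9.0464] v=[-0.5577 -1.0546]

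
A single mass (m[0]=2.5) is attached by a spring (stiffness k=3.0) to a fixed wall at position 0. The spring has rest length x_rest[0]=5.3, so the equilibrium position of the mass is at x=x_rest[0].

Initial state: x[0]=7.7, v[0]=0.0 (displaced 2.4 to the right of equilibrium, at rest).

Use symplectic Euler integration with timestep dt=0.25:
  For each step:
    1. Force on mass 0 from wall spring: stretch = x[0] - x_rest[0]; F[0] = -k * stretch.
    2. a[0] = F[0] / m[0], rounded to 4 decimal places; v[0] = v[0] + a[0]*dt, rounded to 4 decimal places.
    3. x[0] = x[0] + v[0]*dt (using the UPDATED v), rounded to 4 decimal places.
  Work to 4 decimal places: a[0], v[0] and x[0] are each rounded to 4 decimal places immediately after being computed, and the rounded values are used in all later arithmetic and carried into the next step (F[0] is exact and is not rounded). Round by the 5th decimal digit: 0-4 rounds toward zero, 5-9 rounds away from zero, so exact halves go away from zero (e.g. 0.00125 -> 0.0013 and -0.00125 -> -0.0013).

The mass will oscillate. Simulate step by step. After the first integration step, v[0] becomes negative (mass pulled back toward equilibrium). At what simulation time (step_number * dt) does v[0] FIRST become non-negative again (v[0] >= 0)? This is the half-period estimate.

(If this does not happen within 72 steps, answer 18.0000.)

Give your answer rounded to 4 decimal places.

Answer: 3.0000

Derivation:
Step 0: x=[7.7000] v=[0.0000]
Step 1: x=[7.5200] v=[-0.7200]
Step 2: x=[7.1735] v=[-1.3860]
Step 3: x=[6.6865] v=[-1.9481]
Step 4: x=[6.0955] v=[-2.3641]
Step 5: x=[5.4448] v=[-2.6028]
Step 6: x=[4.7832] v=[-2.6463]
Step 7: x=[4.1604] v=[-2.4913]
Step 8: x=[3.6231] v=[-2.1494]
Step 9: x=[3.2115] v=[-1.6463]
Step 10: x=[2.9566] v=[-1.0198]
Step 11: x=[2.8774] v=[-0.3168]
Step 12: x=[2.9799] v=[0.4100]
First v>=0 after going negative at step 12, time=3.0000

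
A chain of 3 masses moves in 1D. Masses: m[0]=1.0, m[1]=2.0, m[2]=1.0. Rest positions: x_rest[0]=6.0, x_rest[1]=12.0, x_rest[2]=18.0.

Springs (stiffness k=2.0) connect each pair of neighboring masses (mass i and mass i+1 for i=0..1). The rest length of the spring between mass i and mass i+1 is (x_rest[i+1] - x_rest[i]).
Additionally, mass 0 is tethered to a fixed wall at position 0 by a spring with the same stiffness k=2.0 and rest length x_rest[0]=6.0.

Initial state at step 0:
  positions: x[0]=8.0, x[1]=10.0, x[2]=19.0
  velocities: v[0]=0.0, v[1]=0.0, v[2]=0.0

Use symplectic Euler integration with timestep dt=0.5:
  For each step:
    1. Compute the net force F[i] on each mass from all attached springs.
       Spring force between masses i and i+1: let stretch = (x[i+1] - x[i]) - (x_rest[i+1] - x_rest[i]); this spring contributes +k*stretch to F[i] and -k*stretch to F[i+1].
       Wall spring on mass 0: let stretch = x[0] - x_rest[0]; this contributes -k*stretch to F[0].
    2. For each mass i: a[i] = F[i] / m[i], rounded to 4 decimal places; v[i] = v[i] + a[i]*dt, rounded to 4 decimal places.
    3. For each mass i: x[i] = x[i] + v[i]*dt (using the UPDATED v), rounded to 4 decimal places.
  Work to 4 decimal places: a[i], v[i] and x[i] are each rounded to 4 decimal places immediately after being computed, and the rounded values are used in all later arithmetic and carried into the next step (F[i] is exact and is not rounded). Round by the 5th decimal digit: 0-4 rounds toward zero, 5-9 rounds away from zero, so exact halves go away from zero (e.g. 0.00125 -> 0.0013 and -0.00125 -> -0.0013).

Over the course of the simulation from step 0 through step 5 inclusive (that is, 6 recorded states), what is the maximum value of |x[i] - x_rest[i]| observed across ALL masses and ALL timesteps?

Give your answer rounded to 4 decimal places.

Step 0: x=[8.0000 10.0000 19.0000] v=[0.0000 0.0000 0.0000]
Step 1: x=[5.0000 11.7500 17.5000] v=[-6.0000 3.5000 -3.0000]
Step 2: x=[2.8750 13.2500 16.1250] v=[-4.2500 3.0000 -2.7500]
Step 3: x=[4.5000 12.8750 16.3125] v=[3.2500 -0.7500 0.3750]
Step 4: x=[8.0625 11.2656 17.7813] v=[7.1250 -3.2188 2.9375]
Step 5: x=[9.1953 10.4844 18.9922] v=[2.2656 -1.5625 2.4218]
Max displacement = 3.1953

Answer: 3.1953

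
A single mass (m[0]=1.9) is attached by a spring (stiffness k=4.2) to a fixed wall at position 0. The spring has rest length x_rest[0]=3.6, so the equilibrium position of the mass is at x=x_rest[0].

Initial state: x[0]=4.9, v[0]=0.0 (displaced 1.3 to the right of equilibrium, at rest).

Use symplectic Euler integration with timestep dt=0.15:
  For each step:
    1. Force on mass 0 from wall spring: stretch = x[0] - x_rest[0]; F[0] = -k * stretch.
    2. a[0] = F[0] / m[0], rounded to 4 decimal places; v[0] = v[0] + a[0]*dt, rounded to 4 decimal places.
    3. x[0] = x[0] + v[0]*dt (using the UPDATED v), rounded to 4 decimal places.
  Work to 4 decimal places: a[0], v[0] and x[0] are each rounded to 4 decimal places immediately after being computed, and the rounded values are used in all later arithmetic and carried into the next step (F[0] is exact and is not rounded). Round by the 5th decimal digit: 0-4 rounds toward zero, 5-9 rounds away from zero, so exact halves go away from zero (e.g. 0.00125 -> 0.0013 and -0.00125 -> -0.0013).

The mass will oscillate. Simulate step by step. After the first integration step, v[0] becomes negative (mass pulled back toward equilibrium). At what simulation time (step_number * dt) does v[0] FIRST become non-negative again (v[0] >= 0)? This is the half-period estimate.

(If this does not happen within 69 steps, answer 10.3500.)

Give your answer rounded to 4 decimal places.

Step 0: x=[4.9000] v=[0.0000]
Step 1: x=[4.8353] v=[-0.4311]
Step 2: x=[4.7092] v=[-0.8407]
Step 3: x=[4.5279] v=[-1.2085]
Step 4: x=[4.3005] v=[-1.5162]
Step 5: x=[4.0382] v=[-1.7485]
Step 6: x=[3.7541] v=[-1.8938]
Step 7: x=[3.4624] v=[-1.9449]
Step 8: x=[3.1775] v=[-1.8993]
Step 9: x=[2.9136] v=[-1.7592]
Step 10: x=[2.6839] v=[-1.5316]
Step 11: x=[2.4997] v=[-1.2278]
Step 12: x=[2.3703] v=[-0.8630]
Step 13: x=[2.3020] v=[-0.4553]
Step 14: x=[2.2983] v=[-0.0249]
Step 15: x=[2.3593] v=[0.4067]
First v>=0 after going negative at step 15, time=2.2500

Answer: 2.2500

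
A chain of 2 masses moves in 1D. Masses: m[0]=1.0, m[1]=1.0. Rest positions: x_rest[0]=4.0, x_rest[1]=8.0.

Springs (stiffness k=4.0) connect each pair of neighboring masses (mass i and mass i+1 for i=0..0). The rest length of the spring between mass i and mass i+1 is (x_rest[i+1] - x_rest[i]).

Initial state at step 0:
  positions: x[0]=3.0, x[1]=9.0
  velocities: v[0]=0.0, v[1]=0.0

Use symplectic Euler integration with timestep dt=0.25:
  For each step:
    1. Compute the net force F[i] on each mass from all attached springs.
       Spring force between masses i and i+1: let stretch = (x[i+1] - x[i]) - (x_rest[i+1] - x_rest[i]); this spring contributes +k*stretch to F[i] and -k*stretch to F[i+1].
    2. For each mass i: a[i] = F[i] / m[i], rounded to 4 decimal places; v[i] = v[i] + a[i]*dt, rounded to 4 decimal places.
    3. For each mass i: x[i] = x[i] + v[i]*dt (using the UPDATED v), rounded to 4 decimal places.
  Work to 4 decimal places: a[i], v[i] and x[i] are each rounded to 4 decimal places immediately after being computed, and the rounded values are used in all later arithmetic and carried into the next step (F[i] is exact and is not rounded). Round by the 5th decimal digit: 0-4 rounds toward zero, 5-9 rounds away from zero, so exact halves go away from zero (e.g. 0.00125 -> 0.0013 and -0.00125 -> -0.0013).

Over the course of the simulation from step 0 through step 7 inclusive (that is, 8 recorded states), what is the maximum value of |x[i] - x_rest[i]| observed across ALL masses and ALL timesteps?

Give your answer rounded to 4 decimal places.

Answer: 1.0625

Derivation:
Step 0: x=[3.0000 9.0000] v=[0.0000 0.0000]
Step 1: x=[3.5000 8.5000] v=[2.0000 -2.0000]
Step 2: x=[4.2500 7.7500] v=[3.0000 -3.0000]
Step 3: x=[4.8750 7.1250] v=[2.5000 -2.5000]
Step 4: x=[5.0625 6.9375] v=[0.7500 -0.7500]
Step 5: x=[4.7188 7.2813] v=[-1.3750 1.3750]
Step 6: x=[4.0157 7.9844] v=[-2.8125 2.8125]
Step 7: x=[3.3048 8.6954] v=[-2.8438 2.8438]
Max displacement = 1.0625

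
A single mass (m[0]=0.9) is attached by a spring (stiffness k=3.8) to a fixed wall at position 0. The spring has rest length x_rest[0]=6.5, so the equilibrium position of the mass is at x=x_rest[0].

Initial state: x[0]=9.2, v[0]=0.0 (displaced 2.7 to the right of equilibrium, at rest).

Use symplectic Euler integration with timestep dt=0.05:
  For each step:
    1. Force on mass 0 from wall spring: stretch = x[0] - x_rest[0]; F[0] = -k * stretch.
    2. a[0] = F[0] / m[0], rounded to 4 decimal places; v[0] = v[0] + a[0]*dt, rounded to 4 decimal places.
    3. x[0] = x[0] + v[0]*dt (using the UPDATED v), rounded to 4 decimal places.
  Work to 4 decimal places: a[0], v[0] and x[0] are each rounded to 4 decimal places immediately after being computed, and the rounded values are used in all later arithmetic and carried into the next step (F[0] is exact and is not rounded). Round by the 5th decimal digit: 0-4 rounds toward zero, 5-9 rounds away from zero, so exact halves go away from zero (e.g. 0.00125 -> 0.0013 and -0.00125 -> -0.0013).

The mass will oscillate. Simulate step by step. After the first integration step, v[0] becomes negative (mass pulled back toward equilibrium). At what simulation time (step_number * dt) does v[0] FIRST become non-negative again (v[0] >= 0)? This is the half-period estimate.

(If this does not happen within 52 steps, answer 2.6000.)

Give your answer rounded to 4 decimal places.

Step 0: x=[9.2000] v=[0.0000]
Step 1: x=[9.1715] v=[-0.5700]
Step 2: x=[9.1148] v=[-1.1340]
Step 3: x=[9.0305] v=[-1.6860]
Step 4: x=[8.9195] v=[-2.2202]
Step 5: x=[8.7830] v=[-2.7310]
Step 6: x=[8.6224] v=[-3.2130]
Step 7: x=[8.4393] v=[-3.6611]
Step 8: x=[8.2358] v=[-4.0705]
Step 9: x=[8.0140] v=[-4.4369]
Step 10: x=[7.7762] v=[-4.7565]
Step 11: x=[7.5249] v=[-5.0259]
Step 12: x=[7.2628] v=[-5.2423]
Step 13: x=[6.9926] v=[-5.4033]
Step 14: x=[6.7172] v=[-5.5073]
Step 15: x=[6.4395] v=[-5.5532]
Step 16: x=[6.1625] v=[-5.5404]
Step 17: x=[5.8890] v=[-5.4692]
Step 18: x=[5.6220] v=[-5.3402]
Step 19: x=[5.3643] v=[-5.1548]
Step 20: x=[5.1186] v=[-4.9150]
Step 21: x=[4.8874] v=[-4.6234]
Step 22: x=[4.6733] v=[-4.2830]
Step 23: x=[4.4784] v=[-3.8974]
Step 24: x=[4.3049] v=[-3.4706]
Step 25: x=[4.1545] v=[-3.0072]
Step 26: x=[4.0289] v=[-2.5120]
Step 27: x=[3.9294] v=[-1.9903]
Step 28: x=[3.8570] v=[-1.4476]
Step 29: x=[3.8125] v=[-0.8896]
Step 30: x=[3.7964] v=[-0.3222]
Step 31: x=[3.8088] v=[0.2486]
First v>=0 after going negative at step 31, time=1.5500

Answer: 1.5500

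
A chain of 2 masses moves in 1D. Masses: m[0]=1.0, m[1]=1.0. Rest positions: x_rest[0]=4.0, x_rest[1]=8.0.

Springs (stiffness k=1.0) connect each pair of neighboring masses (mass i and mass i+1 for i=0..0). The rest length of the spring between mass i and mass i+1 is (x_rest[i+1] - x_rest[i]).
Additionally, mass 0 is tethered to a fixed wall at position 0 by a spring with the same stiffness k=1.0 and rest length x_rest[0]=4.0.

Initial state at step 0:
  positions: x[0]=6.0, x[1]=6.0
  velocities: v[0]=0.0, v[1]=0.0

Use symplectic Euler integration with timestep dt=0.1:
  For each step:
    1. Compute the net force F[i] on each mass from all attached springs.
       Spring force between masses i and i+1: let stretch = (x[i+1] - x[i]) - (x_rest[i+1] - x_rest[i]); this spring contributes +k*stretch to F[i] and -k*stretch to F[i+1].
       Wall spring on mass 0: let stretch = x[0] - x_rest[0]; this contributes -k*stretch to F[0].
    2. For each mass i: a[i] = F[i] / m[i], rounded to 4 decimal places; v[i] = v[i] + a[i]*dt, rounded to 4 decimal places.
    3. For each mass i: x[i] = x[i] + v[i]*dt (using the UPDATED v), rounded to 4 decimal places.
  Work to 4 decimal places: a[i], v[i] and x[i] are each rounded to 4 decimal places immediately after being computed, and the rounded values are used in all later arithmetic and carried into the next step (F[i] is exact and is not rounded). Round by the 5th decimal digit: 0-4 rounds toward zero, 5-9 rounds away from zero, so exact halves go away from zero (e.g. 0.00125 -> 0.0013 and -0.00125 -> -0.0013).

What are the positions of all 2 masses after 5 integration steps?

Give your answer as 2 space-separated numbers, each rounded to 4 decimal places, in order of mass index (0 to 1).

Answer: 5.1549 6.5658

Derivation:
Step 0: x=[6.0000 6.0000] v=[0.0000 0.0000]
Step 1: x=[5.9400 6.0400] v=[-0.6000 0.4000]
Step 2: x=[5.8216 6.1190] v=[-1.1840 0.7900]
Step 3: x=[5.6480 6.2350] v=[-1.7364 1.1603]
Step 4: x=[5.4238 6.3852] v=[-2.2425 1.5016]
Step 5: x=[5.1549 6.5658] v=[-2.6887 1.8055]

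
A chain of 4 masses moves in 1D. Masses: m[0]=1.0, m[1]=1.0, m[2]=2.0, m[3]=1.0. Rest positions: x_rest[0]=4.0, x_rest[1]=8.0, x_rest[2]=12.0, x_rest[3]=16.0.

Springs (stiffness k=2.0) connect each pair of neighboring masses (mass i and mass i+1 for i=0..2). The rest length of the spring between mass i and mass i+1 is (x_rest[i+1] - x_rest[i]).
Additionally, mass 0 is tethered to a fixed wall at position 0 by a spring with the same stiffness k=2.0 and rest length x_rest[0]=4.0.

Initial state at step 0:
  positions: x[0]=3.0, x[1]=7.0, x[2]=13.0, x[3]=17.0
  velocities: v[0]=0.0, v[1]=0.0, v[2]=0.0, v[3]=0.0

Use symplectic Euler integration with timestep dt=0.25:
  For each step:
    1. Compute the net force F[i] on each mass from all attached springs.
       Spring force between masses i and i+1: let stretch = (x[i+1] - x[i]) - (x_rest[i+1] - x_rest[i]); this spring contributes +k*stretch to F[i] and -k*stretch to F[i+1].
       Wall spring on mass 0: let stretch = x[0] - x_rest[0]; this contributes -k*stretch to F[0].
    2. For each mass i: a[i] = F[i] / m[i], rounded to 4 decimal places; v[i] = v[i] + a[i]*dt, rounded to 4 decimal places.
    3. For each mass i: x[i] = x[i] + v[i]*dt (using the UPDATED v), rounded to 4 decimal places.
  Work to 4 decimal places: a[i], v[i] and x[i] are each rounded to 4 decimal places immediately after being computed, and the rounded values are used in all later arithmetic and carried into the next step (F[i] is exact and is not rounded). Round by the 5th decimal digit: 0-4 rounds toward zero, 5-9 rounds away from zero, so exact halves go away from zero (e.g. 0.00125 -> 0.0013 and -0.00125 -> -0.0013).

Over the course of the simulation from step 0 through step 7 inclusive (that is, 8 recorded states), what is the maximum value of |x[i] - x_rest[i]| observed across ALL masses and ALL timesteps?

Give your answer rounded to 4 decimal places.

Step 0: x=[3.0000 7.0000 13.0000 17.0000] v=[0.0000 0.0000 0.0000 0.0000]
Step 1: x=[3.1250 7.2500 12.8750 17.0000] v=[0.5000 1.0000 -0.5000 0.0000]
Step 2: x=[3.3750 7.6875 12.6563 16.9844] v=[1.0000 1.7500 -0.8750 -0.0625]
Step 3: x=[3.7422 8.2071 12.3975 16.9278] v=[1.4688 2.0782 -1.0352 -0.2266]
Step 4: x=[4.1998 8.6924 12.1600 16.8049] v=[1.8302 1.9410 -0.9502 -0.4918]
Step 5: x=[4.6940 9.0495 11.9960 16.6013] v=[1.9766 1.4285 -0.6559 -0.8143]
Step 6: x=[5.1459 9.2305 11.9357 16.3221] v=[1.8074 0.7240 -0.2412 -1.1170]
Step 7: x=[5.4651 9.2391 11.9805 15.9946] v=[1.2768 0.0343 0.1791 -1.3102]
Max displacement = 1.4651

Answer: 1.4651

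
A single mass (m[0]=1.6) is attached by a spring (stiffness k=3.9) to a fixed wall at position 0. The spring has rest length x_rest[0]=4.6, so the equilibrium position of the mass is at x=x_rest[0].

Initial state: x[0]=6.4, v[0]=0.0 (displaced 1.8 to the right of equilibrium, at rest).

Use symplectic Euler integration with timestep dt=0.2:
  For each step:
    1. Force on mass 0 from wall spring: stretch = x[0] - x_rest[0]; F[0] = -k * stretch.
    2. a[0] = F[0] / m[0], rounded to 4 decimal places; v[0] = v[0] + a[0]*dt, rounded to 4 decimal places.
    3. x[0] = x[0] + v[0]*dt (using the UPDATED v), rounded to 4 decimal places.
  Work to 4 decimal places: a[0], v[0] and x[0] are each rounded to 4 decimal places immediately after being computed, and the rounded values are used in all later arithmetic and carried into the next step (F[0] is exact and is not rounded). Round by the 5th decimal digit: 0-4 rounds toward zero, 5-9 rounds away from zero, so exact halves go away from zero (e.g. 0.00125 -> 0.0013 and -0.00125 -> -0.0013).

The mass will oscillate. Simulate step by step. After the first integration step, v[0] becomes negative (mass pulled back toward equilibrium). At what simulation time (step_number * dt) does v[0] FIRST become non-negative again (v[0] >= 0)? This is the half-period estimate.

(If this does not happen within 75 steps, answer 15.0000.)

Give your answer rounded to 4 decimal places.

Step 0: x=[6.4000] v=[0.0000]
Step 1: x=[6.2245] v=[-0.8775]
Step 2: x=[5.8906] v=[-1.6694]
Step 3: x=[5.4309] v=[-2.2986]
Step 4: x=[4.8902] v=[-2.7037]
Step 5: x=[4.3212] v=[-2.8452]
Step 6: x=[3.7793] v=[-2.7093]
Step 7: x=[3.3175] v=[-2.3092]
Step 8: x=[2.9807] v=[-1.6840]
Step 9: x=[2.8018] v=[-0.8946]
Step 10: x=[2.7982] v=[-0.0180]
Step 11: x=[2.9703] v=[0.8604]
First v>=0 after going negative at step 11, time=2.2000

Answer: 2.2000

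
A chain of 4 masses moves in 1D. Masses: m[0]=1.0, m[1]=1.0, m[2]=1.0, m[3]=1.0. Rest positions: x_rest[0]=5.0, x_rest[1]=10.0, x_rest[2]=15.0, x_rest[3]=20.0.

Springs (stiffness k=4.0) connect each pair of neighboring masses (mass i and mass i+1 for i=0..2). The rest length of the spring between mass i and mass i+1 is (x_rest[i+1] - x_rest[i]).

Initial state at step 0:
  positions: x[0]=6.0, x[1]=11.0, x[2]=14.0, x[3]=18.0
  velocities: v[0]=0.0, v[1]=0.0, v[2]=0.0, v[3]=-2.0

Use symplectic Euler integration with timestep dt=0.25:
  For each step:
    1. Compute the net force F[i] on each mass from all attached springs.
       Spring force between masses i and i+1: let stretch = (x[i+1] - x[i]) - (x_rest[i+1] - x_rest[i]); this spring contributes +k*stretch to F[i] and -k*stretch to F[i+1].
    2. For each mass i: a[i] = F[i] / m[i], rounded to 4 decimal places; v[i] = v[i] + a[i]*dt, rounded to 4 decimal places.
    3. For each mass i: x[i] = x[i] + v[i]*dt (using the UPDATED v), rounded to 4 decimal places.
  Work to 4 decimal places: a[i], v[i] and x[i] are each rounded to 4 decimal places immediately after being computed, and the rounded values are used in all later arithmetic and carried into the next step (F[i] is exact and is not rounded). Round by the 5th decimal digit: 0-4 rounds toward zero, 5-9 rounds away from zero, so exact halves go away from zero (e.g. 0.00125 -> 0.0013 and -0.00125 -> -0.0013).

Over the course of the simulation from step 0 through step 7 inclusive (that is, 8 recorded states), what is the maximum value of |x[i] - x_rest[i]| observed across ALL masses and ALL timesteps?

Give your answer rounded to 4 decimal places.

Answer: 2.5598

Derivation:
Step 0: x=[6.0000 11.0000 14.0000 18.0000] v=[0.0000 0.0000 0.0000 -2.0000]
Step 1: x=[6.0000 10.5000 14.2500 17.7500] v=[0.0000 -2.0000 1.0000 -1.0000]
Step 2: x=[5.8750 9.8125 14.4375 17.8750] v=[-0.5000 -2.7500 0.7500 0.5000]
Step 3: x=[5.4844 9.2969 14.3281 18.3906] v=[-1.5625 -2.0625 -0.4375 2.0625]
Step 4: x=[4.7969 9.0860 13.9766 19.1406] v=[-2.7500 -0.8438 -1.4062 3.0000]
Step 5: x=[3.9317 9.0254 13.6934 19.8496] v=[-3.4609 -0.2423 -1.1328 2.8360]
Step 6: x=[3.0899 8.8584 13.7823 20.2696] v=[-3.3672 -0.6680 0.3554 1.6798]
Step 7: x=[2.4402 8.4803 14.2620 20.3177] v=[-2.5987 -1.5126 1.9188 0.1925]
Max displacement = 2.5598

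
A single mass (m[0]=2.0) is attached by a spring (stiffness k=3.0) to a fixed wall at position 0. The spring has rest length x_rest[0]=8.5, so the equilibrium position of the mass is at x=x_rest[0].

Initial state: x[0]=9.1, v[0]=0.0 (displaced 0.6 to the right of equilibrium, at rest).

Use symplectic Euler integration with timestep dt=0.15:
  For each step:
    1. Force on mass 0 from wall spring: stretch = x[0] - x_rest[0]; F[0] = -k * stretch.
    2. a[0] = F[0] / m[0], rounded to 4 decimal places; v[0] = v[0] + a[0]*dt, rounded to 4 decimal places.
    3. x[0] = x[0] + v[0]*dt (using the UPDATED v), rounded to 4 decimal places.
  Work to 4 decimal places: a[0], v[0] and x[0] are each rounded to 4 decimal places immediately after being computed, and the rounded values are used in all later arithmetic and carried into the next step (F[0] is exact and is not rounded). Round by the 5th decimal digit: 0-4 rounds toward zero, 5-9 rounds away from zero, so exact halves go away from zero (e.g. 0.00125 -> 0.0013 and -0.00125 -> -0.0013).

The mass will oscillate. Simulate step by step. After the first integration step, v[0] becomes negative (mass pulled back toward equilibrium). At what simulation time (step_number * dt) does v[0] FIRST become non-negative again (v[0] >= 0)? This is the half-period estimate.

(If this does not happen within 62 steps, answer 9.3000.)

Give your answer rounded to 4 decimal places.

Answer: 2.7000

Derivation:
Step 0: x=[9.1000] v=[0.0000]
Step 1: x=[9.0798] v=[-0.1350]
Step 2: x=[9.0400] v=[-0.2655]
Step 3: x=[8.9820] v=[-0.3870]
Step 4: x=[8.9077] v=[-0.4955]
Step 5: x=[8.8196] v=[-0.5872]
Step 6: x=[8.7207] v=[-0.6591]
Step 7: x=[8.6144] v=[-0.7088]
Step 8: x=[8.5042] v=[-0.7345]
Step 9: x=[8.3939] v=[-0.7354]
Step 10: x=[8.2872] v=[-0.7115]
Step 11: x=[8.1877] v=[-0.6636]
Step 12: x=[8.0987] v=[-0.5933]
Step 13: x=[8.0233] v=[-0.5030]
Step 14: x=[7.9639] v=[-0.3957]
Step 15: x=[7.9226] v=[-0.2751]
Step 16: x=[7.9008] v=[-0.1452]
Step 17: x=[7.8992] v=[-0.0104]
Step 18: x=[7.9179] v=[0.1248]
First v>=0 after going negative at step 18, time=2.7000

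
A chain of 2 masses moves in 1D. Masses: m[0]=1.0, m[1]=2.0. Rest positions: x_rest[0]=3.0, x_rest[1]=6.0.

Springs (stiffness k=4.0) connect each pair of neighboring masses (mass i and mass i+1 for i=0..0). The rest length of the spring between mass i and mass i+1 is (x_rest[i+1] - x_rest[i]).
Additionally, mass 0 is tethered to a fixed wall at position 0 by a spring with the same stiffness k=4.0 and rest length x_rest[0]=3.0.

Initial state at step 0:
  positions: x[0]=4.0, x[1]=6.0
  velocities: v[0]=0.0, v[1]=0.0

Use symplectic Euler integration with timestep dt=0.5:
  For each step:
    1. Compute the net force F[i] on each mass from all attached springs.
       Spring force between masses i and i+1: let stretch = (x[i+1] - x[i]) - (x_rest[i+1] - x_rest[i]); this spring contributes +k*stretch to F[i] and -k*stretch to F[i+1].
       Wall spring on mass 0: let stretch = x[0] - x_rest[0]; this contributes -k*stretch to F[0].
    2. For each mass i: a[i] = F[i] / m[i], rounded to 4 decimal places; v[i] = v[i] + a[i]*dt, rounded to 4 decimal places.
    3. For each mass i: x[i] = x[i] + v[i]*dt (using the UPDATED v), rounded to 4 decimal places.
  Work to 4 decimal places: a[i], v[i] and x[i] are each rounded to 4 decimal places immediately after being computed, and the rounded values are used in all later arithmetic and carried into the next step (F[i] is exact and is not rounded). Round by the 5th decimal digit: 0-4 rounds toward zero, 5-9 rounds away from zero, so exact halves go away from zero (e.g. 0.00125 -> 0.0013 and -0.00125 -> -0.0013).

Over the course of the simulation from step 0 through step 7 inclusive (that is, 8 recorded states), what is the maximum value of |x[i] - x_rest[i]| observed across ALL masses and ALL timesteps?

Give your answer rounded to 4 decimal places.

Step 0: x=[4.0000 6.0000] v=[0.0000 0.0000]
Step 1: x=[2.0000 6.5000] v=[-4.0000 1.0000]
Step 2: x=[2.5000 6.2500] v=[1.0000 -0.5000]
Step 3: x=[4.2500 5.6250] v=[3.5000 -1.2500]
Step 4: x=[3.1250 5.8125] v=[-2.2500 0.3750]
Step 5: x=[1.5625 6.1563] v=[-3.1250 0.6875]
Step 6: x=[3.0313 5.7032] v=[2.9376 -0.9063]
Step 7: x=[4.1407 5.4141] v=[2.2188 -0.5782]
Max displacement = 1.4375

Answer: 1.4375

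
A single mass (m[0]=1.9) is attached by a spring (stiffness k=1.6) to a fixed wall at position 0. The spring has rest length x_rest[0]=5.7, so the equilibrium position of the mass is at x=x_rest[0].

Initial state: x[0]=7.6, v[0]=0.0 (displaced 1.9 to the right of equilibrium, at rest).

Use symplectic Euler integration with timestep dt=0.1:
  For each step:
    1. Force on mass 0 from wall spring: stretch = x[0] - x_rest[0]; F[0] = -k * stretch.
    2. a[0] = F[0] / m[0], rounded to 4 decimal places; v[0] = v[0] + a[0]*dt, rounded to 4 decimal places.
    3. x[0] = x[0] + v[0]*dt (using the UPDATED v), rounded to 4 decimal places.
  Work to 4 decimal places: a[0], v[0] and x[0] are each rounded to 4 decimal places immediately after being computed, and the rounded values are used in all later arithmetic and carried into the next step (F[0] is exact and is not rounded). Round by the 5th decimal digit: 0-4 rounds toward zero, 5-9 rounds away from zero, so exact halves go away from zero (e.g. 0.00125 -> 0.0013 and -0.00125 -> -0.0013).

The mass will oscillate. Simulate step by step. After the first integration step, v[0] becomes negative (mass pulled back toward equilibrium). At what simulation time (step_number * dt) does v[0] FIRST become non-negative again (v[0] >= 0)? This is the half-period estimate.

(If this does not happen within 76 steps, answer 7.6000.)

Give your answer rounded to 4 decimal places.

Step 0: x=[7.6000] v=[0.0000]
Step 1: x=[7.5840] v=[-0.1600]
Step 2: x=[7.5521] v=[-0.3187]
Step 3: x=[7.5046] v=[-0.4747]
Step 4: x=[7.4419] v=[-0.6267]
Step 5: x=[7.3646] v=[-0.7734]
Step 6: x=[7.2732] v=[-0.9136]
Step 7: x=[7.1686] v=[-1.0461]
Step 8: x=[7.0516] v=[-1.1698]
Step 9: x=[6.9232] v=[-1.2836]
Step 10: x=[6.7845] v=[-1.3866]
Step 11: x=[6.6367] v=[-1.4779]
Step 12: x=[6.4810] v=[-1.5568]
Step 13: x=[6.3187] v=[-1.6226]
Step 14: x=[6.1512] v=[-1.6747]
Step 15: x=[5.9799] v=[-1.7127]
Step 16: x=[5.8063] v=[-1.7363]
Step 17: x=[5.6318] v=[-1.7453]
Step 18: x=[5.4578] v=[-1.7396]
Step 19: x=[5.2859] v=[-1.7192]
Step 20: x=[5.1175] v=[-1.6843]
Step 21: x=[4.9540] v=[-1.6353]
Step 22: x=[4.7968] v=[-1.5725]
Step 23: x=[4.6472] v=[-1.4964]
Step 24: x=[4.5064] v=[-1.4077]
Step 25: x=[4.3757] v=[-1.3072]
Step 26: x=[4.2561] v=[-1.1957]
Step 27: x=[4.1487] v=[-1.0741]
Step 28: x=[4.0544] v=[-0.9435]
Step 29: x=[3.9739] v=[-0.8049]
Step 30: x=[3.9080] v=[-0.6595]
Step 31: x=[3.8571] v=[-0.5086]
Step 32: x=[3.8218] v=[-0.3534]
Step 33: x=[3.8023] v=[-0.1952]
Step 34: x=[3.7988] v=[-0.0354]
Step 35: x=[3.8113] v=[0.1247]
First v>=0 after going negative at step 35, time=3.5000

Answer: 3.5000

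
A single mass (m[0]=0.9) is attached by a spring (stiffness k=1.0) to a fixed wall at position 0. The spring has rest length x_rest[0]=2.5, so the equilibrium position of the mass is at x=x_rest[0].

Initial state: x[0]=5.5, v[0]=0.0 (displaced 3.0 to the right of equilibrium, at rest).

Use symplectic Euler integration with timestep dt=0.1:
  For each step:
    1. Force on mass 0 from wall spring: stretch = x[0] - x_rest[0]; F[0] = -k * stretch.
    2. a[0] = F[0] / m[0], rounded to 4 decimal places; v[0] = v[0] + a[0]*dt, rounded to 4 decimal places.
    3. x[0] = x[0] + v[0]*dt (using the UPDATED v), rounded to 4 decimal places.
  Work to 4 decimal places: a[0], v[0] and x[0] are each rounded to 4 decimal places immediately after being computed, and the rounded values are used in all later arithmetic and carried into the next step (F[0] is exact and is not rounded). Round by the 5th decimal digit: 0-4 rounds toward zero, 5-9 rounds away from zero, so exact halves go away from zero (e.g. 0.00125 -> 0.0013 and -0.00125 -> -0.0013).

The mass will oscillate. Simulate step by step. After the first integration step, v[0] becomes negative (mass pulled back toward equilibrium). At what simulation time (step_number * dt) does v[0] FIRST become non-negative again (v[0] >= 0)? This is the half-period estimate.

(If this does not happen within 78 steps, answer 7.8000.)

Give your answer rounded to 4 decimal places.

Step 0: x=[5.5000] v=[0.0000]
Step 1: x=[5.4667] v=[-0.3333]
Step 2: x=[5.4004] v=[-0.6629]
Step 3: x=[5.3019] v=[-0.9852]
Step 4: x=[5.1723] v=[-1.2965]
Step 5: x=[5.0130] v=[-1.5934]
Step 6: x=[4.8257] v=[-1.8726]
Step 7: x=[4.6126] v=[-2.1310]
Step 8: x=[4.3760] v=[-2.3657]
Step 9: x=[4.1186] v=[-2.5741]
Step 10: x=[3.8432] v=[-2.7539]
Step 11: x=[3.5529] v=[-2.9031]
Step 12: x=[3.2509] v=[-3.0201]
Step 13: x=[2.9406] v=[-3.1035]
Step 14: x=[2.6254] v=[-3.1525]
Step 15: x=[2.3088] v=[-3.1664]
Step 16: x=[1.9943] v=[-3.1452]
Step 17: x=[1.6854] v=[-3.0890]
Step 18: x=[1.3856] v=[-2.9985]
Step 19: x=[1.0981] v=[-2.8747]
Step 20: x=[0.8262] v=[-2.7189]
Step 21: x=[0.5729] v=[-2.5329]
Step 22: x=[0.3410] v=[-2.3188]
Step 23: x=[0.1331] v=[-2.0789]
Step 24: x=[-0.0485] v=[-1.8159]
Step 25: x=[-0.2018] v=[-1.5327]
Step 26: x=[-0.3251] v=[-1.2325]
Step 27: x=[-0.4170] v=[-0.9186]
Step 28: x=[-0.4765] v=[-0.5945]
Step 29: x=[-0.5029] v=[-0.2638]
Step 30: x=[-0.4959] v=[0.0699]
First v>=0 after going negative at step 30, time=3.0000

Answer: 3.0000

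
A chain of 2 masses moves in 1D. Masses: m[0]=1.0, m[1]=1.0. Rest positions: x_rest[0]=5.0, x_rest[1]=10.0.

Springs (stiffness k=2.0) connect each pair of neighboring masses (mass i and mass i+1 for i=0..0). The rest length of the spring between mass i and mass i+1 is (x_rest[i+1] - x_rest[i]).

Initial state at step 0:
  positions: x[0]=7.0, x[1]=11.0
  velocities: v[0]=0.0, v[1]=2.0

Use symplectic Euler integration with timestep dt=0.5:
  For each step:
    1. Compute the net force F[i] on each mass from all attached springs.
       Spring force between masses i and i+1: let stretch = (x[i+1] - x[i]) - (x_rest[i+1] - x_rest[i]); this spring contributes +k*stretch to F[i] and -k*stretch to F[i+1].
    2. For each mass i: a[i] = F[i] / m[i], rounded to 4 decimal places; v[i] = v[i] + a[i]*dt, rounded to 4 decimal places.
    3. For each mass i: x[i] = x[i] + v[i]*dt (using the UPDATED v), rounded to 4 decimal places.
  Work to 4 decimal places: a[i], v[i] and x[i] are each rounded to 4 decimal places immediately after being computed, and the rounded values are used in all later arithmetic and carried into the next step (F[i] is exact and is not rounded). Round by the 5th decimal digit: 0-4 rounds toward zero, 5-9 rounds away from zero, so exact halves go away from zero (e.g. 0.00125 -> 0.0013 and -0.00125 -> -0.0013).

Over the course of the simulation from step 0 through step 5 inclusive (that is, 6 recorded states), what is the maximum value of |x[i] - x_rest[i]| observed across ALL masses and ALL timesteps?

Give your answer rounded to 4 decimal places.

Step 0: x=[7.0000 11.0000] v=[0.0000 2.0000]
Step 1: x=[6.5000 12.5000] v=[-1.0000 3.0000]
Step 2: x=[6.5000 13.5000] v=[0.0000 2.0000]
Step 3: x=[7.5000 13.5000] v=[2.0000 0.0000]
Step 4: x=[9.0000 13.0000] v=[3.0000 -1.0000]
Step 5: x=[10.0000 13.0000] v=[2.0000 0.0000]
Max displacement = 5.0000

Answer: 5.0000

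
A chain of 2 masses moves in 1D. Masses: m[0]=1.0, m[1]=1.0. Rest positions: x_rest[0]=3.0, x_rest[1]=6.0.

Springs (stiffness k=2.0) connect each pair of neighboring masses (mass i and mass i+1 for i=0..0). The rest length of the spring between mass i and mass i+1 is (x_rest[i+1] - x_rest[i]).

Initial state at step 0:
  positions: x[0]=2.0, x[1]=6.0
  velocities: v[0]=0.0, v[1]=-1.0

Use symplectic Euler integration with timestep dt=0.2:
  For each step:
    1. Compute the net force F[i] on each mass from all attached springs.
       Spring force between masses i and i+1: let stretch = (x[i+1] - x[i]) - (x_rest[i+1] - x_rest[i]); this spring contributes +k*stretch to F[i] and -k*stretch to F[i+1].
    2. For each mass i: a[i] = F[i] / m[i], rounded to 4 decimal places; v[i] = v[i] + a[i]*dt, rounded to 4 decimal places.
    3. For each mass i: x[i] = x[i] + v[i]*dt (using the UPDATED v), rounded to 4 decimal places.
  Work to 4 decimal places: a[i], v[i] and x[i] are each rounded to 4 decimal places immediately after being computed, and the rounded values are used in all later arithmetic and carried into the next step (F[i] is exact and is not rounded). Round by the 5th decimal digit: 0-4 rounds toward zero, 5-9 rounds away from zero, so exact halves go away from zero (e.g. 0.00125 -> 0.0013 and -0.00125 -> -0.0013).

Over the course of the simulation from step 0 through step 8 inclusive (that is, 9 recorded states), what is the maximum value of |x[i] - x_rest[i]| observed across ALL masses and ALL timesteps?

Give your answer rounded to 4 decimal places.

Step 0: x=[2.0000 6.0000] v=[0.0000 -1.0000]
Step 1: x=[2.0800 5.7200] v=[0.4000 -1.4000]
Step 2: x=[2.2112 5.3888] v=[0.6560 -1.6560]
Step 3: x=[2.3566 5.0434] v=[0.7270 -1.7270]
Step 4: x=[2.4769 4.7231] v=[0.6017 -1.6017]
Step 5: x=[2.5369 4.4631] v=[0.3002 -1.3002]
Step 6: x=[2.5110 4.2890] v=[-0.1293 -0.8707]
Step 7: x=[2.3874 4.2126] v=[-0.6181 -0.3819]
Step 8: x=[2.1698 4.2302] v=[-1.0880 0.0880]
Max displacement = 1.7874

Answer: 1.7874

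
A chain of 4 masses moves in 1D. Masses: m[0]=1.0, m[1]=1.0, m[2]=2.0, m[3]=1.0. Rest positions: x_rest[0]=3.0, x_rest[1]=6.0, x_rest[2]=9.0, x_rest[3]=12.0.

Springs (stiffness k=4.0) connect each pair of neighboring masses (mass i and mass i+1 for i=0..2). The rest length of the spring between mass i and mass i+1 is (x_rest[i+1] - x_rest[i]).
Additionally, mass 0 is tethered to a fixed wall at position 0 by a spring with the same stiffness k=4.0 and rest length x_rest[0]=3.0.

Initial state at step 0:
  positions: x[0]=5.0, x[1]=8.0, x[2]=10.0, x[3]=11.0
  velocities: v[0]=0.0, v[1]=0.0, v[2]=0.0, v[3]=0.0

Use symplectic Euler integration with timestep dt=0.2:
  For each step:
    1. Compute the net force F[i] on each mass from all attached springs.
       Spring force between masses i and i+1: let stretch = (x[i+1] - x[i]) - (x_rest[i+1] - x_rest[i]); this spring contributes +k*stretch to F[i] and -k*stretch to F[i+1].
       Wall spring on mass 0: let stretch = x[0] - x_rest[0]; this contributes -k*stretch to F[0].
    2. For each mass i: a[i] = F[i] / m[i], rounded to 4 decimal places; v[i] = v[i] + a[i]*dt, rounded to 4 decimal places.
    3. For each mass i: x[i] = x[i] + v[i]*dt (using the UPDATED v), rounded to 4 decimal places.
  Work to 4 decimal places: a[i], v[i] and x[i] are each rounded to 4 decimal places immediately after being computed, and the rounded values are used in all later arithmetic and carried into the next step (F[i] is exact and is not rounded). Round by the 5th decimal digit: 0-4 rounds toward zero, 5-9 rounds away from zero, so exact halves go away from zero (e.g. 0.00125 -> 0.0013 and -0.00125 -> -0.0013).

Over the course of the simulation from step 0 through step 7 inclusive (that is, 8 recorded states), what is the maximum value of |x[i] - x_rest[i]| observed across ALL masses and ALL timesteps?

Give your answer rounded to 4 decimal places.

Answer: 2.3393

Derivation:
Step 0: x=[5.0000 8.0000 10.0000 11.0000] v=[0.0000 0.0000 0.0000 0.0000]
Step 1: x=[4.6800 7.8400 9.9200 11.3200] v=[-1.6000 -0.8000 -0.4000 1.6000]
Step 2: x=[4.1168 7.5072 9.7856 11.8960] v=[-2.8160 -1.6640 -0.6720 2.8800]
Step 3: x=[3.4374 6.9965 9.6378 12.6143] v=[-3.3971 -2.5536 -0.7392 3.5917]
Step 4: x=[2.7775 6.3389 9.5168 13.3364] v=[-3.2997 -3.2878 -0.6051 3.6105]
Step 5: x=[2.2430 5.6200 9.4471 13.9274] v=[-2.6726 -3.5946 -0.3484 2.9548]
Step 6: x=[1.8899 4.9731 9.4297 14.2815] v=[-1.7654 -3.2345 -0.0871 1.7706]
Step 7: x=[1.7277 4.5459 9.4439 14.3393] v=[-0.8108 -2.1358 0.0710 0.2892]
Max displacement = 2.3393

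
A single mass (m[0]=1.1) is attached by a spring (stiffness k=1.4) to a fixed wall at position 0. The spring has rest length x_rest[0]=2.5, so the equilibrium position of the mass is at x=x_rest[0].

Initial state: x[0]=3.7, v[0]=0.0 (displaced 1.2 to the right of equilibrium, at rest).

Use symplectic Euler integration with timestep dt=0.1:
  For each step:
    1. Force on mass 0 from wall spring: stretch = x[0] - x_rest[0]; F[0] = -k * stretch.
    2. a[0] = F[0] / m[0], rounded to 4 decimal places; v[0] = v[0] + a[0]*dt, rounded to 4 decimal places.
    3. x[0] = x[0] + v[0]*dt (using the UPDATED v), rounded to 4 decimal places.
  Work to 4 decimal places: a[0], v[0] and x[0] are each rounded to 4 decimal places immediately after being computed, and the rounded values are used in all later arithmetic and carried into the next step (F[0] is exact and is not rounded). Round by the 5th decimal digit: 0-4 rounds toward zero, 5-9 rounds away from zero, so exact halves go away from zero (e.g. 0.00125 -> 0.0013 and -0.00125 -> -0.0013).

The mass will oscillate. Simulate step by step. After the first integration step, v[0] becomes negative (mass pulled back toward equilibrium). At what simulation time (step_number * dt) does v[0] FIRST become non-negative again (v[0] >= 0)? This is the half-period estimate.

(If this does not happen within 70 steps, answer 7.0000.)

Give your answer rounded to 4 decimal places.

Answer: 2.8000

Derivation:
Step 0: x=[3.7000] v=[0.0000]
Step 1: x=[3.6847] v=[-0.1527]
Step 2: x=[3.6544] v=[-0.3035]
Step 3: x=[3.6094] v=[-0.4504]
Step 4: x=[3.5502] v=[-0.5916]
Step 5: x=[3.4777] v=[-0.7253]
Step 6: x=[3.3927] v=[-0.8497]
Step 7: x=[3.2964] v=[-0.9633]
Step 8: x=[3.1899] v=[-1.0647]
Step 9: x=[3.0747] v=[-1.1525]
Step 10: x=[2.9521] v=[-1.2256]
Step 11: x=[2.8238] v=[-1.2831]
Step 12: x=[2.6914] v=[-1.3243]
Step 13: x=[2.5565] v=[-1.3487]
Step 14: x=[2.4209] v=[-1.3559]
Step 15: x=[2.2863] v=[-1.3458]
Step 16: x=[2.1544] v=[-1.3186]
Step 17: x=[2.0269] v=[-1.2746]
Step 18: x=[1.9055] v=[-1.2144]
Step 19: x=[1.7916] v=[-1.1387]
Step 20: x=[1.6868] v=[-1.0485]
Step 21: x=[1.5923] v=[-0.9450]
Step 22: x=[1.5094] v=[-0.8295]
Step 23: x=[1.4391] v=[-0.7034]
Step 24: x=[1.3823] v=[-0.5684]
Step 25: x=[1.3397] v=[-0.4262]
Step 26: x=[1.3119] v=[-0.2785]
Step 27: x=[1.2992] v=[-0.1273]
Step 28: x=[1.3018] v=[0.0255]
First v>=0 after going negative at step 28, time=2.8000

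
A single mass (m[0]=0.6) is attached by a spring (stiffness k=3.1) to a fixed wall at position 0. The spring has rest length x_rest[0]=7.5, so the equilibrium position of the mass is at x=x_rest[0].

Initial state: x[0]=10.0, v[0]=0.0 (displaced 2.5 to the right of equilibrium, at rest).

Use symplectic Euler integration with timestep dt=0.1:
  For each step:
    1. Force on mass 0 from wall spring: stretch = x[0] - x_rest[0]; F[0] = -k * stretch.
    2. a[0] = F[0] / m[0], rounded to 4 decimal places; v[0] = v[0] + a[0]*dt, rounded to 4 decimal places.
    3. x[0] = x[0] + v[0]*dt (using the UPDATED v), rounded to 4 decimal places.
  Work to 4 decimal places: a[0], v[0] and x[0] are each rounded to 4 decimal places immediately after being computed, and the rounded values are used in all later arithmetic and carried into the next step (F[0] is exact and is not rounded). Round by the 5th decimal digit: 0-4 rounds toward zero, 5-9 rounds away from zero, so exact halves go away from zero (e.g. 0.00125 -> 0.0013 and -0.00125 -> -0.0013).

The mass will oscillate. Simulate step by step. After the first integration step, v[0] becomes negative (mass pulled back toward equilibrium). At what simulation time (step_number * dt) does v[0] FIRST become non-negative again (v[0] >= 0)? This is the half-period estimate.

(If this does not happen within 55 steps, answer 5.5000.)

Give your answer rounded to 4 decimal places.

Answer: 1.4000

Derivation:
Step 0: x=[10.0000] v=[0.0000]
Step 1: x=[9.8708] v=[-1.2917]
Step 2: x=[9.6191] v=[-2.5166]
Step 3: x=[9.2580] v=[-3.6115]
Step 4: x=[8.8060] v=[-4.5198]
Step 5: x=[8.2865] v=[-5.1946]
Step 6: x=[7.7264] v=[-5.6010]
Step 7: x=[7.1546] v=[-5.7180]
Step 8: x=[6.6007] v=[-5.5395]
Step 9: x=[6.0932] v=[-5.0749]
Step 10: x=[5.6584] v=[-4.3481]
Step 11: x=[5.3187] v=[-3.3966]
Step 12: x=[5.0917] v=[-2.2696]
Step 13: x=[4.9892] v=[-1.0253]
Step 14: x=[5.0164] v=[0.2720]
First v>=0 after going negative at step 14, time=1.4000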